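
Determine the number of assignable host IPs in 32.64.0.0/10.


Host bits = 32 - 10 = 22
Total addresses = 2^22 = 4194304
Usable = total - 2 (network and broadcast)
Usable hosts: 4194302


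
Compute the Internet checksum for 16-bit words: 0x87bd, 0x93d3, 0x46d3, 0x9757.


Sum all words (with carry folding):
+ 0x87bd = 0x87bd
+ 0x93d3 = 0x1b91
+ 0x46d3 = 0x6264
+ 0x9757 = 0xf9bb
One's complement: ~0xf9bb
Checksum = 0x0644


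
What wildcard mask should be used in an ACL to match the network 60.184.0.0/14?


Subnet mask: 255.252.0.0
Wildcard = 255.255.255.255 - subnet mask
255 - 255 = 0
255 - 252 = 3
255 - 0 = 255
255 - 0 = 255
Wildcard: 0.3.255.255


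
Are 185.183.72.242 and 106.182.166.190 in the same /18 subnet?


Mask: 255.255.192.0
185.183.72.242 AND mask = 185.183.64.0
106.182.166.190 AND mask = 106.182.128.0
No, different subnets (185.183.64.0 vs 106.182.128.0)


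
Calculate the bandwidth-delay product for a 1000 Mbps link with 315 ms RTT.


BDP = bandwidth * RTT
= 1000 Mbps * 315 ms
= 1000 * 1e6 * 315 / 1000 bits
= 315000000 bits
= 39375000 bytes
= 38452.1484 KB
BDP = 315000000 bits (39375000 bytes)


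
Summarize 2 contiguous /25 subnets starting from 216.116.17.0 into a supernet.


Original prefix: /25
Number of subnets: 2 = 2^1
New prefix = 25 - 1 = 24
Supernet: 216.116.17.0/24


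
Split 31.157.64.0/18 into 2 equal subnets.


New prefix = 18 + 1 = 19
Each subnet has 8192 addresses
  31.157.64.0/19
  31.157.96.0/19
Subnets: 31.157.64.0/19, 31.157.96.0/19


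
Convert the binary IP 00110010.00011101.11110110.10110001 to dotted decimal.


00110010 = 50
00011101 = 29
11110110 = 246
10110001 = 177
IP: 50.29.246.177


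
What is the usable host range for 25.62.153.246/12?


Network: 25.48.0.0
Broadcast: 25.63.255.255
First usable = network + 1
Last usable = broadcast - 1
Range: 25.48.0.1 to 25.63.255.254


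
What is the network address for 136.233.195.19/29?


IP:   10001000.11101001.11000011.00010011
Mask: 11111111.11111111.11111111.11111000
AND operation:
Net:  10001000.11101001.11000011.00010000
Network: 136.233.195.16/29


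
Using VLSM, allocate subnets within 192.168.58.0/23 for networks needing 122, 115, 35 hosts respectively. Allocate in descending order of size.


122 hosts -> /25 (126 usable): 192.168.58.0/25
115 hosts -> /25 (126 usable): 192.168.58.128/25
35 hosts -> /26 (62 usable): 192.168.59.0/26
Allocation: 192.168.58.0/25 (122 hosts, 126 usable); 192.168.58.128/25 (115 hosts, 126 usable); 192.168.59.0/26 (35 hosts, 62 usable)


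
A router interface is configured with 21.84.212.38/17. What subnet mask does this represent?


/17 means 17 network bits, 15 host bits
Binary: 11111111111111111000000000000000
Mask: 255.255.128.0


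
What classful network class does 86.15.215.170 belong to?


First octet: 86
Binary: 01010110
0xxxxxxx -> Class A (1-126)
Class A, default mask 255.0.0.0 (/8)


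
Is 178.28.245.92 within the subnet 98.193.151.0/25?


Subnet network: 98.193.151.0
Test IP AND mask: 178.28.245.0
No, 178.28.245.92 is not in 98.193.151.0/25


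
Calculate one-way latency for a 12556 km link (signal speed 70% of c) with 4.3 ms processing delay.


Speed = 0.7 * 3e5 km/s = 210000 km/s
Propagation delay = 12556 / 210000 = 0.0598 s = 59.7905 ms
Processing delay = 4.3 ms
Total one-way latency = 64.0905 ms


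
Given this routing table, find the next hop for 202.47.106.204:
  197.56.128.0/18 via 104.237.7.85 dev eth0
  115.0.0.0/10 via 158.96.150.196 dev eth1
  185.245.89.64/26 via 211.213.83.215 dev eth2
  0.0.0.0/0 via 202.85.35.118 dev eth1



Longest prefix match for 202.47.106.204:
  /18 197.56.128.0: no
  /10 115.0.0.0: no
  /26 185.245.89.64: no
  /0 0.0.0.0: MATCH
Selected: next-hop 202.85.35.118 via eth1 (matched /0)


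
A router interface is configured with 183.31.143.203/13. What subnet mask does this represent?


/13 means 13 network bits, 19 host bits
Binary: 11111111111110000000000000000000
Mask: 255.248.0.0


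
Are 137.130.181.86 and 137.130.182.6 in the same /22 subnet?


Mask: 255.255.252.0
137.130.181.86 AND mask = 137.130.180.0
137.130.182.6 AND mask = 137.130.180.0
Yes, same subnet (137.130.180.0)


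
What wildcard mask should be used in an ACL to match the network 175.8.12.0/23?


Subnet mask: 255.255.254.0
Wildcard = 255.255.255.255 - subnet mask
255 - 255 = 0
255 - 255 = 0
255 - 254 = 1
255 - 0 = 255
Wildcard: 0.0.1.255


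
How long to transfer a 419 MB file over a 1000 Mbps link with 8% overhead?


Effective throughput = 1000 * (1 - 8/100) = 920 Mbps
File size in Mb = 419 * 8 = 3352 Mb
Time = 3352 / 920
Time = 3.6435 seconds


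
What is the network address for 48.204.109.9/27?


IP:   00110000.11001100.01101101.00001001
Mask: 11111111.11111111.11111111.11100000
AND operation:
Net:  00110000.11001100.01101101.00000000
Network: 48.204.109.0/27


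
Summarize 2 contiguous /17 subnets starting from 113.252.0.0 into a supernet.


Original prefix: /17
Number of subnets: 2 = 2^1
New prefix = 17 - 1 = 16
Supernet: 113.252.0.0/16


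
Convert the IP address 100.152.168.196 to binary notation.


100 = 01100100
152 = 10011000
168 = 10101000
196 = 11000100
Binary: 01100100.10011000.10101000.11000100


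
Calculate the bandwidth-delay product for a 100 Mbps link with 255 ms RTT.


BDP = bandwidth * RTT
= 100 Mbps * 255 ms
= 100 * 1e6 * 255 / 1000 bits
= 25500000 bits
= 3187500 bytes
= 3112.793 KB
BDP = 25500000 bits (3187500 bytes)


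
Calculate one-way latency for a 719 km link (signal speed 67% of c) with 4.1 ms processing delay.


Speed = 0.67 * 3e5 km/s = 201000 km/s
Propagation delay = 719 / 201000 = 0.0036 s = 3.5771 ms
Processing delay = 4.1 ms
Total one-way latency = 7.6771 ms


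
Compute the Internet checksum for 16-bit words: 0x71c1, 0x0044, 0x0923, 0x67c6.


Sum all words (with carry folding):
+ 0x71c1 = 0x71c1
+ 0x0044 = 0x7205
+ 0x0923 = 0x7b28
+ 0x67c6 = 0xe2ee
One's complement: ~0xe2ee
Checksum = 0x1d11


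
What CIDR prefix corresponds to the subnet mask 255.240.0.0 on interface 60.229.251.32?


Binary: 11111111.11110000.00000000.00000000
Count leading 1s
Prefix: /12


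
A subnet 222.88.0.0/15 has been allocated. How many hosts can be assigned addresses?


Host bits = 32 - 15 = 17
Total addresses = 2^17 = 131072
Usable = total - 2 (network and broadcast)
Usable hosts: 131070


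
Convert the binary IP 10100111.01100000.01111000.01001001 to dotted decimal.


10100111 = 167
01100000 = 96
01111000 = 120
01001001 = 73
IP: 167.96.120.73


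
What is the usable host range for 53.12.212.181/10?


Network: 53.0.0.0
Broadcast: 53.63.255.255
First usable = network + 1
Last usable = broadcast - 1
Range: 53.0.0.1 to 53.63.255.254


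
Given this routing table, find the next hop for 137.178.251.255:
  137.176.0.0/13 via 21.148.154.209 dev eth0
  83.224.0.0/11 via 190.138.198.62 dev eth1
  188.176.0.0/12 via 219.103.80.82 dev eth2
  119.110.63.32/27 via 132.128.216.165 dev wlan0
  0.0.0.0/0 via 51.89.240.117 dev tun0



Longest prefix match for 137.178.251.255:
  /13 137.176.0.0: MATCH
  /11 83.224.0.0: no
  /12 188.176.0.0: no
  /27 119.110.63.32: no
  /0 0.0.0.0: MATCH
Selected: next-hop 21.148.154.209 via eth0 (matched /13)


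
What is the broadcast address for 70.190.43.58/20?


Network: 70.190.32.0/20
Host bits = 12
Set all host bits to 1:
Broadcast: 70.190.47.255


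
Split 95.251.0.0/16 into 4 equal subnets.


New prefix = 16 + 2 = 18
Each subnet has 16384 addresses
  95.251.0.0/18
  95.251.64.0/18
  95.251.128.0/18
  95.251.192.0/18
Subnets: 95.251.0.0/18, 95.251.64.0/18, 95.251.128.0/18, 95.251.192.0/18


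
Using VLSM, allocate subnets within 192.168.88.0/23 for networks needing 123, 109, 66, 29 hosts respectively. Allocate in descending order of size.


123 hosts -> /25 (126 usable): 192.168.88.0/25
109 hosts -> /25 (126 usable): 192.168.88.128/25
66 hosts -> /25 (126 usable): 192.168.89.0/25
29 hosts -> /27 (30 usable): 192.168.89.128/27
Allocation: 192.168.88.0/25 (123 hosts, 126 usable); 192.168.88.128/25 (109 hosts, 126 usable); 192.168.89.0/25 (66 hosts, 126 usable); 192.168.89.128/27 (29 hosts, 30 usable)


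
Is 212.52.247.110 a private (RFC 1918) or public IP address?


RFC 1918 private ranges:
  10.0.0.0/8 (10.0.0.0 - 10.255.255.255)
  172.16.0.0/12 (172.16.0.0 - 172.31.255.255)
  192.168.0.0/16 (192.168.0.0 - 192.168.255.255)
Public (not in any RFC 1918 range)


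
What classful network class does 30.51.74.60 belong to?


First octet: 30
Binary: 00011110
0xxxxxxx -> Class A (1-126)
Class A, default mask 255.0.0.0 (/8)


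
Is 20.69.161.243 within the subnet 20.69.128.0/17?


Subnet network: 20.69.128.0
Test IP AND mask: 20.69.128.0
Yes, 20.69.161.243 is in 20.69.128.0/17


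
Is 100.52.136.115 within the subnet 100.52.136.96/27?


Subnet network: 100.52.136.96
Test IP AND mask: 100.52.136.96
Yes, 100.52.136.115 is in 100.52.136.96/27


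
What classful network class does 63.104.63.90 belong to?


First octet: 63
Binary: 00111111
0xxxxxxx -> Class A (1-126)
Class A, default mask 255.0.0.0 (/8)


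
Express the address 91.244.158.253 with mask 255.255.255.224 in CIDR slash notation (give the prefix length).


Binary: 11111111.11111111.11111111.11100000
Count leading 1s
Prefix: /27


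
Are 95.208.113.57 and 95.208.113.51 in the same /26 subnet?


Mask: 255.255.255.192
95.208.113.57 AND mask = 95.208.113.0
95.208.113.51 AND mask = 95.208.113.0
Yes, same subnet (95.208.113.0)


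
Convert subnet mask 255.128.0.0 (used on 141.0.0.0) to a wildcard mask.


Subnet mask: 255.128.0.0
Wildcard = 255.255.255.255 - subnet mask
255 - 255 = 0
255 - 128 = 127
255 - 0 = 255
255 - 0 = 255
Wildcard: 0.127.255.255


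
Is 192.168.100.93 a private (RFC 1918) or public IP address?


RFC 1918 private ranges:
  10.0.0.0/8 (10.0.0.0 - 10.255.255.255)
  172.16.0.0/12 (172.16.0.0 - 172.31.255.255)
  192.168.0.0/16 (192.168.0.0 - 192.168.255.255)
Private (in 192.168.0.0/16)


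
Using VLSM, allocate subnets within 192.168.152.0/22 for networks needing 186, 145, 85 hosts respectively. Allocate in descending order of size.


186 hosts -> /24 (254 usable): 192.168.152.0/24
145 hosts -> /24 (254 usable): 192.168.153.0/24
85 hosts -> /25 (126 usable): 192.168.154.0/25
Allocation: 192.168.152.0/24 (186 hosts, 254 usable); 192.168.153.0/24 (145 hosts, 254 usable); 192.168.154.0/25 (85 hosts, 126 usable)


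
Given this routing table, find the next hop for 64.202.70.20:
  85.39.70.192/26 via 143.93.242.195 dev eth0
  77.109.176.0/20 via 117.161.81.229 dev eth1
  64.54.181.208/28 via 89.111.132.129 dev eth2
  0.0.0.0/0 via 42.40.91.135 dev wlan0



Longest prefix match for 64.202.70.20:
  /26 85.39.70.192: no
  /20 77.109.176.0: no
  /28 64.54.181.208: no
  /0 0.0.0.0: MATCH
Selected: next-hop 42.40.91.135 via wlan0 (matched /0)


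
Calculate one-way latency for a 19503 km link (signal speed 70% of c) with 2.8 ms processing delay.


Speed = 0.7 * 3e5 km/s = 210000 km/s
Propagation delay = 19503 / 210000 = 0.0929 s = 92.8714 ms
Processing delay = 2.8 ms
Total one-way latency = 95.6714 ms


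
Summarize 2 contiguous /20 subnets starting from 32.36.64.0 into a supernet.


Original prefix: /20
Number of subnets: 2 = 2^1
New prefix = 20 - 1 = 19
Supernet: 32.36.64.0/19


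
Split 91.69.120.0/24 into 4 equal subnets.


New prefix = 24 + 2 = 26
Each subnet has 64 addresses
  91.69.120.0/26
  91.69.120.64/26
  91.69.120.128/26
  91.69.120.192/26
Subnets: 91.69.120.0/26, 91.69.120.64/26, 91.69.120.128/26, 91.69.120.192/26


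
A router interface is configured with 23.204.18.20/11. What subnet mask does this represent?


/11 means 11 network bits, 21 host bits
Binary: 11111111111000000000000000000000
Mask: 255.224.0.0


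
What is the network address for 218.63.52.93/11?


IP:   11011010.00111111.00110100.01011101
Mask: 11111111.11100000.00000000.00000000
AND operation:
Net:  11011010.00100000.00000000.00000000
Network: 218.32.0.0/11


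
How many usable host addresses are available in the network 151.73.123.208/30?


Host bits = 32 - 30 = 2
Total addresses = 2^2 = 4
Usable = total - 2 (network and broadcast)
Usable hosts: 2


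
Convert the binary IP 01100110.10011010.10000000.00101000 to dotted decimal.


01100110 = 102
10011010 = 154
10000000 = 128
00101000 = 40
IP: 102.154.128.40


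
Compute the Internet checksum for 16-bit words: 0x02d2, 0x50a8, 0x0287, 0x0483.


Sum all words (with carry folding):
+ 0x02d2 = 0x02d2
+ 0x50a8 = 0x537a
+ 0x0287 = 0x5601
+ 0x0483 = 0x5a84
One's complement: ~0x5a84
Checksum = 0xa57b


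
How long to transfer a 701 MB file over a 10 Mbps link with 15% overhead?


Effective throughput = 10 * (1 - 15/100) = 8.5 Mbps
File size in Mb = 701 * 8 = 5608 Mb
Time = 5608 / 8.5
Time = 659.7647 seconds


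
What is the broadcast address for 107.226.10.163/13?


Network: 107.224.0.0/13
Host bits = 19
Set all host bits to 1:
Broadcast: 107.231.255.255


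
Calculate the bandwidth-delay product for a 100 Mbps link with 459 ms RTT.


BDP = bandwidth * RTT
= 100 Mbps * 459 ms
= 100 * 1e6 * 459 / 1000 bits
= 45900000 bits
= 5737500 bytes
= 5603.0273 KB
BDP = 45900000 bits (5737500 bytes)


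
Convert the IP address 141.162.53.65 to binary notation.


141 = 10001101
162 = 10100010
53 = 00110101
65 = 01000001
Binary: 10001101.10100010.00110101.01000001


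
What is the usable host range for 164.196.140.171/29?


Network: 164.196.140.168
Broadcast: 164.196.140.175
First usable = network + 1
Last usable = broadcast - 1
Range: 164.196.140.169 to 164.196.140.174


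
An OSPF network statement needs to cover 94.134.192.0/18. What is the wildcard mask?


Subnet mask: 255.255.192.0
Wildcard = 255.255.255.255 - subnet mask
255 - 255 = 0
255 - 255 = 0
255 - 192 = 63
255 - 0 = 255
Wildcard: 0.0.63.255


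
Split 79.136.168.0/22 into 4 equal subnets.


New prefix = 22 + 2 = 24
Each subnet has 256 addresses
  79.136.168.0/24
  79.136.169.0/24
  79.136.170.0/24
  79.136.171.0/24
Subnets: 79.136.168.0/24, 79.136.169.0/24, 79.136.170.0/24, 79.136.171.0/24


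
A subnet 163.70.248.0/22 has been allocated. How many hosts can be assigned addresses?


Host bits = 32 - 22 = 10
Total addresses = 2^10 = 1024
Usable = total - 2 (network and broadcast)
Usable hosts: 1022


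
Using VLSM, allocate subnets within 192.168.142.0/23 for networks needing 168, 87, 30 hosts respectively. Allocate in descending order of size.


168 hosts -> /24 (254 usable): 192.168.142.0/24
87 hosts -> /25 (126 usable): 192.168.143.0/25
30 hosts -> /27 (30 usable): 192.168.143.128/27
Allocation: 192.168.142.0/24 (168 hosts, 254 usable); 192.168.143.0/25 (87 hosts, 126 usable); 192.168.143.128/27 (30 hosts, 30 usable)


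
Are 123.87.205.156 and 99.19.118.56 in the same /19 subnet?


Mask: 255.255.224.0
123.87.205.156 AND mask = 123.87.192.0
99.19.118.56 AND mask = 99.19.96.0
No, different subnets (123.87.192.0 vs 99.19.96.0)


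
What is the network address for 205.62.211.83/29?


IP:   11001101.00111110.11010011.01010011
Mask: 11111111.11111111.11111111.11111000
AND operation:
Net:  11001101.00111110.11010011.01010000
Network: 205.62.211.80/29


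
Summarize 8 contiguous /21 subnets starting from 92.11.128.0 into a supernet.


Original prefix: /21
Number of subnets: 8 = 2^3
New prefix = 21 - 3 = 18
Supernet: 92.11.128.0/18


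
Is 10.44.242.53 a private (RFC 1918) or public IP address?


RFC 1918 private ranges:
  10.0.0.0/8 (10.0.0.0 - 10.255.255.255)
  172.16.0.0/12 (172.16.0.0 - 172.31.255.255)
  192.168.0.0/16 (192.168.0.0 - 192.168.255.255)
Private (in 10.0.0.0/8)


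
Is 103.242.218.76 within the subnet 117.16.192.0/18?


Subnet network: 117.16.192.0
Test IP AND mask: 103.242.192.0
No, 103.242.218.76 is not in 117.16.192.0/18


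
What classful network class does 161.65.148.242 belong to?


First octet: 161
Binary: 10100001
10xxxxxx -> Class B (128-191)
Class B, default mask 255.255.0.0 (/16)


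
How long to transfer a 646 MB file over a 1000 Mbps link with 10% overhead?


Effective throughput = 1000 * (1 - 10/100) = 900 Mbps
File size in Mb = 646 * 8 = 5168 Mb
Time = 5168 / 900
Time = 5.7422 seconds


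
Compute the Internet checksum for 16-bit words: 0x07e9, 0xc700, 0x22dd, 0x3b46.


Sum all words (with carry folding):
+ 0x07e9 = 0x07e9
+ 0xc700 = 0xcee9
+ 0x22dd = 0xf1c6
+ 0x3b46 = 0x2d0d
One's complement: ~0x2d0d
Checksum = 0xd2f2


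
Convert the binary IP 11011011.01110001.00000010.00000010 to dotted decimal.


11011011 = 219
01110001 = 113
00000010 = 2
00000010 = 2
IP: 219.113.2.2


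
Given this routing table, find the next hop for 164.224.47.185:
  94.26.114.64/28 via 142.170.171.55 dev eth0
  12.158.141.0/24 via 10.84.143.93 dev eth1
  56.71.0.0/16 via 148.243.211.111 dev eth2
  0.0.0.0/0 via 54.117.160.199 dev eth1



Longest prefix match for 164.224.47.185:
  /28 94.26.114.64: no
  /24 12.158.141.0: no
  /16 56.71.0.0: no
  /0 0.0.0.0: MATCH
Selected: next-hop 54.117.160.199 via eth1 (matched /0)


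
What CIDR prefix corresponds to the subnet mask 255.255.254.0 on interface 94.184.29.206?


Binary: 11111111.11111111.11111110.00000000
Count leading 1s
Prefix: /23


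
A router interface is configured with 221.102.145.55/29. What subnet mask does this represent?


/29 means 29 network bits, 3 host bits
Binary: 11111111111111111111111111111000
Mask: 255.255.255.248


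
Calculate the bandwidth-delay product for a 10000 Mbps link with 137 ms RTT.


BDP = bandwidth * RTT
= 10000 Mbps * 137 ms
= 10000 * 1e6 * 137 / 1000 bits
= 1370000000 bits
= 171250000 bytes
= 167236.3281 KB
BDP = 1370000000 bits (171250000 bytes)


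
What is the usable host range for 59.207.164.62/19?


Network: 59.207.160.0
Broadcast: 59.207.191.255
First usable = network + 1
Last usable = broadcast - 1
Range: 59.207.160.1 to 59.207.191.254


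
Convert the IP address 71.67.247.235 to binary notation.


71 = 01000111
67 = 01000011
247 = 11110111
235 = 11101011
Binary: 01000111.01000011.11110111.11101011


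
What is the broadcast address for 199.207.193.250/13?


Network: 199.200.0.0/13
Host bits = 19
Set all host bits to 1:
Broadcast: 199.207.255.255


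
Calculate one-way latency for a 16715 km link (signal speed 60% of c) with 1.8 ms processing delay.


Speed = 0.6 * 3e5 km/s = 180000 km/s
Propagation delay = 16715 / 180000 = 0.0929 s = 92.8611 ms
Processing delay = 1.8 ms
Total one-way latency = 94.6611 ms


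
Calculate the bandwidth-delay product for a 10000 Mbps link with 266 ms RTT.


BDP = bandwidth * RTT
= 10000 Mbps * 266 ms
= 10000 * 1e6 * 266 / 1000 bits
= 2660000000 bits
= 332500000 bytes
= 324707.0312 KB
BDP = 2660000000 bits (332500000 bytes)


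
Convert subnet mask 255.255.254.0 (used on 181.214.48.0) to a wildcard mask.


Subnet mask: 255.255.254.0
Wildcard = 255.255.255.255 - subnet mask
255 - 255 = 0
255 - 255 = 0
255 - 254 = 1
255 - 0 = 255
Wildcard: 0.0.1.255


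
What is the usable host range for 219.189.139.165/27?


Network: 219.189.139.160
Broadcast: 219.189.139.191
First usable = network + 1
Last usable = broadcast - 1
Range: 219.189.139.161 to 219.189.139.190


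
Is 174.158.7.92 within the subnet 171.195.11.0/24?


Subnet network: 171.195.11.0
Test IP AND mask: 174.158.7.0
No, 174.158.7.92 is not in 171.195.11.0/24


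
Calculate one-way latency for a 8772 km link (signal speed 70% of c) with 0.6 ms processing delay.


Speed = 0.7 * 3e5 km/s = 210000 km/s
Propagation delay = 8772 / 210000 = 0.0418 s = 41.7714 ms
Processing delay = 0.6 ms
Total one-way latency = 42.3714 ms


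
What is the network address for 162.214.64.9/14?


IP:   10100010.11010110.01000000.00001001
Mask: 11111111.11111100.00000000.00000000
AND operation:
Net:  10100010.11010100.00000000.00000000
Network: 162.212.0.0/14


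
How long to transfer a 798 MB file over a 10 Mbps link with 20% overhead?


Effective throughput = 10 * (1 - 20/100) = 8 Mbps
File size in Mb = 798 * 8 = 6384 Mb
Time = 6384 / 8
Time = 798 seconds


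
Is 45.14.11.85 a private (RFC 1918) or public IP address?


RFC 1918 private ranges:
  10.0.0.0/8 (10.0.0.0 - 10.255.255.255)
  172.16.0.0/12 (172.16.0.0 - 172.31.255.255)
  192.168.0.0/16 (192.168.0.0 - 192.168.255.255)
Public (not in any RFC 1918 range)


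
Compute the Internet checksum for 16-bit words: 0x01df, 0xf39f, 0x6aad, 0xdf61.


Sum all words (with carry folding):
+ 0x01df = 0x01df
+ 0xf39f = 0xf57e
+ 0x6aad = 0x602c
+ 0xdf61 = 0x3f8e
One's complement: ~0x3f8e
Checksum = 0xc071


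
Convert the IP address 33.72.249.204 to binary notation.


33 = 00100001
72 = 01001000
249 = 11111001
204 = 11001100
Binary: 00100001.01001000.11111001.11001100


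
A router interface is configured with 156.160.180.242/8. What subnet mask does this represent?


/8 means 8 network bits, 24 host bits
Binary: 11111111000000000000000000000000
Mask: 255.0.0.0


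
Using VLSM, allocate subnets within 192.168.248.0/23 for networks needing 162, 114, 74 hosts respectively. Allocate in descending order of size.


162 hosts -> /24 (254 usable): 192.168.248.0/24
114 hosts -> /25 (126 usable): 192.168.249.0/25
74 hosts -> /25 (126 usable): 192.168.249.128/25
Allocation: 192.168.248.0/24 (162 hosts, 254 usable); 192.168.249.0/25 (114 hosts, 126 usable); 192.168.249.128/25 (74 hosts, 126 usable)


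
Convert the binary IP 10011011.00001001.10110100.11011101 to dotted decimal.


10011011 = 155
00001001 = 9
10110100 = 180
11011101 = 221
IP: 155.9.180.221


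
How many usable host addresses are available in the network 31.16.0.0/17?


Host bits = 32 - 17 = 15
Total addresses = 2^15 = 32768
Usable = total - 2 (network and broadcast)
Usable hosts: 32766


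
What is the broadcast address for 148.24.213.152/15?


Network: 148.24.0.0/15
Host bits = 17
Set all host bits to 1:
Broadcast: 148.25.255.255


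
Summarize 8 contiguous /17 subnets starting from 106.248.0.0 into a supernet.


Original prefix: /17
Number of subnets: 8 = 2^3
New prefix = 17 - 3 = 14
Supernet: 106.248.0.0/14


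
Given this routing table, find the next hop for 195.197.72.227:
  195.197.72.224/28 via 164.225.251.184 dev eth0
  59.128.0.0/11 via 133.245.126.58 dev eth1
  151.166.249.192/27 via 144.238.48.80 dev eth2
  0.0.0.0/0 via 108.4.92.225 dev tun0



Longest prefix match for 195.197.72.227:
  /28 195.197.72.224: MATCH
  /11 59.128.0.0: no
  /27 151.166.249.192: no
  /0 0.0.0.0: MATCH
Selected: next-hop 164.225.251.184 via eth0 (matched /28)


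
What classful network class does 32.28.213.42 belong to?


First octet: 32
Binary: 00100000
0xxxxxxx -> Class A (1-126)
Class A, default mask 255.0.0.0 (/8)


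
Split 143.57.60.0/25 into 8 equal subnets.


New prefix = 25 + 3 = 28
Each subnet has 16 addresses
  143.57.60.0/28
  143.57.60.16/28
  143.57.60.32/28
  143.57.60.48/28
  143.57.60.64/28
  143.57.60.80/28
  143.57.60.96/28
  143.57.60.112/28
Subnets: 143.57.60.0/28, 143.57.60.16/28, 143.57.60.32/28, 143.57.60.48/28, 143.57.60.64/28, 143.57.60.80/28, 143.57.60.96/28, 143.57.60.112/28


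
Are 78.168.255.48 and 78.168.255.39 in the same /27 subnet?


Mask: 255.255.255.224
78.168.255.48 AND mask = 78.168.255.32
78.168.255.39 AND mask = 78.168.255.32
Yes, same subnet (78.168.255.32)


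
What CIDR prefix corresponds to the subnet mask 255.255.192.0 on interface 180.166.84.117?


Binary: 11111111.11111111.11000000.00000000
Count leading 1s
Prefix: /18


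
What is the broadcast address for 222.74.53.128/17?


Network: 222.74.0.0/17
Host bits = 15
Set all host bits to 1:
Broadcast: 222.74.127.255


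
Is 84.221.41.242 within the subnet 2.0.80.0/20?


Subnet network: 2.0.80.0
Test IP AND mask: 84.221.32.0
No, 84.221.41.242 is not in 2.0.80.0/20


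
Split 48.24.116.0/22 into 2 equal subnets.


New prefix = 22 + 1 = 23
Each subnet has 512 addresses
  48.24.116.0/23
  48.24.118.0/23
Subnets: 48.24.116.0/23, 48.24.118.0/23


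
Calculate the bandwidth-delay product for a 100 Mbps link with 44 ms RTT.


BDP = bandwidth * RTT
= 100 Mbps * 44 ms
= 100 * 1e6 * 44 / 1000 bits
= 4400000 bits
= 550000 bytes
= 537.1094 KB
BDP = 4400000 bits (550000 bytes)


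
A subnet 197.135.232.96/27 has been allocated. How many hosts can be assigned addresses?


Host bits = 32 - 27 = 5
Total addresses = 2^5 = 32
Usable = total - 2 (network and broadcast)
Usable hosts: 30


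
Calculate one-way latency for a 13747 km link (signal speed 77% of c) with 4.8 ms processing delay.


Speed = 0.77 * 3e5 km/s = 231000 km/s
Propagation delay = 13747 / 231000 = 0.0595 s = 59.5108 ms
Processing delay = 4.8 ms
Total one-way latency = 64.3108 ms


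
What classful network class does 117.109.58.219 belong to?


First octet: 117
Binary: 01110101
0xxxxxxx -> Class A (1-126)
Class A, default mask 255.0.0.0 (/8)


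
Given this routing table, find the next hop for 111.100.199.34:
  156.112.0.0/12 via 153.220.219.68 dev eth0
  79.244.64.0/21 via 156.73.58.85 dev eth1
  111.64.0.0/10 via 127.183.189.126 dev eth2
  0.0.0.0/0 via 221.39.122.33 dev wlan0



Longest prefix match for 111.100.199.34:
  /12 156.112.0.0: no
  /21 79.244.64.0: no
  /10 111.64.0.0: MATCH
  /0 0.0.0.0: MATCH
Selected: next-hop 127.183.189.126 via eth2 (matched /10)


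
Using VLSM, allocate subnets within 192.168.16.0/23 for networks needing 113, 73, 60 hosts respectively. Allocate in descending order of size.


113 hosts -> /25 (126 usable): 192.168.16.0/25
73 hosts -> /25 (126 usable): 192.168.16.128/25
60 hosts -> /26 (62 usable): 192.168.17.0/26
Allocation: 192.168.16.0/25 (113 hosts, 126 usable); 192.168.16.128/25 (73 hosts, 126 usable); 192.168.17.0/26 (60 hosts, 62 usable)


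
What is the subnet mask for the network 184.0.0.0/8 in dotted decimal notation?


/8 means 8 network bits, 24 host bits
Binary: 11111111000000000000000000000000
Mask: 255.0.0.0


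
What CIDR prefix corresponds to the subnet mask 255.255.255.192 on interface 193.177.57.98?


Binary: 11111111.11111111.11111111.11000000
Count leading 1s
Prefix: /26


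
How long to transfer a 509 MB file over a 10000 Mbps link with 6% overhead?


Effective throughput = 10000 * (1 - 6/100) = 9400 Mbps
File size in Mb = 509 * 8 = 4072 Mb
Time = 4072 / 9400
Time = 0.4332 seconds


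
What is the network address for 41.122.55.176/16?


IP:   00101001.01111010.00110111.10110000
Mask: 11111111.11111111.00000000.00000000
AND operation:
Net:  00101001.01111010.00000000.00000000
Network: 41.122.0.0/16


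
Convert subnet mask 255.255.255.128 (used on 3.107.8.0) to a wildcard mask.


Subnet mask: 255.255.255.128
Wildcard = 255.255.255.255 - subnet mask
255 - 255 = 0
255 - 255 = 0
255 - 255 = 0
255 - 128 = 127
Wildcard: 0.0.0.127


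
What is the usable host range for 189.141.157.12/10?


Network: 189.128.0.0
Broadcast: 189.191.255.255
First usable = network + 1
Last usable = broadcast - 1
Range: 189.128.0.1 to 189.191.255.254


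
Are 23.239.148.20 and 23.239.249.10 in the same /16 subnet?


Mask: 255.255.0.0
23.239.148.20 AND mask = 23.239.0.0
23.239.249.10 AND mask = 23.239.0.0
Yes, same subnet (23.239.0.0)


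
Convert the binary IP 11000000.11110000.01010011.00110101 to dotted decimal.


11000000 = 192
11110000 = 240
01010011 = 83
00110101 = 53
IP: 192.240.83.53


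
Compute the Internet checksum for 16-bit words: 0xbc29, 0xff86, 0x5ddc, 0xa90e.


Sum all words (with carry folding):
+ 0xbc29 = 0xbc29
+ 0xff86 = 0xbbb0
+ 0x5ddc = 0x198d
+ 0xa90e = 0xc29b
One's complement: ~0xc29b
Checksum = 0x3d64


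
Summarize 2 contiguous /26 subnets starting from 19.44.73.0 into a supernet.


Original prefix: /26
Number of subnets: 2 = 2^1
New prefix = 26 - 1 = 25
Supernet: 19.44.73.0/25


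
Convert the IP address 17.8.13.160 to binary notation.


17 = 00010001
8 = 00001000
13 = 00001101
160 = 10100000
Binary: 00010001.00001000.00001101.10100000


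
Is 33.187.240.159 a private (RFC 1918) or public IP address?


RFC 1918 private ranges:
  10.0.0.0/8 (10.0.0.0 - 10.255.255.255)
  172.16.0.0/12 (172.16.0.0 - 172.31.255.255)
  192.168.0.0/16 (192.168.0.0 - 192.168.255.255)
Public (not in any RFC 1918 range)


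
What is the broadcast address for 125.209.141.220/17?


Network: 125.209.128.0/17
Host bits = 15
Set all host bits to 1:
Broadcast: 125.209.255.255


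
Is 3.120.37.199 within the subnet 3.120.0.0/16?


Subnet network: 3.120.0.0
Test IP AND mask: 3.120.0.0
Yes, 3.120.37.199 is in 3.120.0.0/16


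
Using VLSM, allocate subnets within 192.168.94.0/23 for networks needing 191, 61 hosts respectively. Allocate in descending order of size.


191 hosts -> /24 (254 usable): 192.168.94.0/24
61 hosts -> /26 (62 usable): 192.168.95.0/26
Allocation: 192.168.94.0/24 (191 hosts, 254 usable); 192.168.95.0/26 (61 hosts, 62 usable)


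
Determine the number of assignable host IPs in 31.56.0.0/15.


Host bits = 32 - 15 = 17
Total addresses = 2^17 = 131072
Usable = total - 2 (network and broadcast)
Usable hosts: 131070


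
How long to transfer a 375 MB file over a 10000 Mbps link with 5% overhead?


Effective throughput = 10000 * (1 - 5/100) = 9500 Mbps
File size in Mb = 375 * 8 = 3000 Mb
Time = 3000 / 9500
Time = 0.3158 seconds


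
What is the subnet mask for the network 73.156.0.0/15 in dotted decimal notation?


/15 means 15 network bits, 17 host bits
Binary: 11111111111111100000000000000000
Mask: 255.254.0.0


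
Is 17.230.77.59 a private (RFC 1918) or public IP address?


RFC 1918 private ranges:
  10.0.0.0/8 (10.0.0.0 - 10.255.255.255)
  172.16.0.0/12 (172.16.0.0 - 172.31.255.255)
  192.168.0.0/16 (192.168.0.0 - 192.168.255.255)
Public (not in any RFC 1918 range)


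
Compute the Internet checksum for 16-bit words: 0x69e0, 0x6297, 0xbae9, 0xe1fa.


Sum all words (with carry folding):
+ 0x69e0 = 0x69e0
+ 0x6297 = 0xcc77
+ 0xbae9 = 0x8761
+ 0xe1fa = 0x695c
One's complement: ~0x695c
Checksum = 0x96a3


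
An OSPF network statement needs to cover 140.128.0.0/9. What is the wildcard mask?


Subnet mask: 255.128.0.0
Wildcard = 255.255.255.255 - subnet mask
255 - 255 = 0
255 - 128 = 127
255 - 0 = 255
255 - 0 = 255
Wildcard: 0.127.255.255


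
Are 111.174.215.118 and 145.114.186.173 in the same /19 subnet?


Mask: 255.255.224.0
111.174.215.118 AND mask = 111.174.192.0
145.114.186.173 AND mask = 145.114.160.0
No, different subnets (111.174.192.0 vs 145.114.160.0)


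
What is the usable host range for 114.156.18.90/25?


Network: 114.156.18.0
Broadcast: 114.156.18.127
First usable = network + 1
Last usable = broadcast - 1
Range: 114.156.18.1 to 114.156.18.126


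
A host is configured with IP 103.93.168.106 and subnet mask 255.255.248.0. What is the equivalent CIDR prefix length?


Binary: 11111111.11111111.11111000.00000000
Count leading 1s
Prefix: /21


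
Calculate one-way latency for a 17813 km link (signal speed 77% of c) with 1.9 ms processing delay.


Speed = 0.77 * 3e5 km/s = 231000 km/s
Propagation delay = 17813 / 231000 = 0.0771 s = 77.1126 ms
Processing delay = 1.9 ms
Total one-way latency = 79.0126 ms


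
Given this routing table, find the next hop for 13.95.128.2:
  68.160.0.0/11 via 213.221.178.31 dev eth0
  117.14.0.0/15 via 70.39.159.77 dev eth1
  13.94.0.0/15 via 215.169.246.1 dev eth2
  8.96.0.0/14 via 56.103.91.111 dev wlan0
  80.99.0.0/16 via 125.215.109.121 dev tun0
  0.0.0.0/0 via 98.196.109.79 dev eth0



Longest prefix match for 13.95.128.2:
  /11 68.160.0.0: no
  /15 117.14.0.0: no
  /15 13.94.0.0: MATCH
  /14 8.96.0.0: no
  /16 80.99.0.0: no
  /0 0.0.0.0: MATCH
Selected: next-hop 215.169.246.1 via eth2 (matched /15)


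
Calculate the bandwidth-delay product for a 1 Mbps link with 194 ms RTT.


BDP = bandwidth * RTT
= 1 Mbps * 194 ms
= 1 * 1e6 * 194 / 1000 bits
= 194000 bits
= 24250 bytes
= 23.6816 KB
BDP = 194000 bits (24250 bytes)


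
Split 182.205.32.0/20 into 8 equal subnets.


New prefix = 20 + 3 = 23
Each subnet has 512 addresses
  182.205.32.0/23
  182.205.34.0/23
  182.205.36.0/23
  182.205.38.0/23
  182.205.40.0/23
  182.205.42.0/23
  182.205.44.0/23
  182.205.46.0/23
Subnets: 182.205.32.0/23, 182.205.34.0/23, 182.205.36.0/23, 182.205.38.0/23, 182.205.40.0/23, 182.205.42.0/23, 182.205.44.0/23, 182.205.46.0/23


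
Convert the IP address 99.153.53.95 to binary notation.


99 = 01100011
153 = 10011001
53 = 00110101
95 = 01011111
Binary: 01100011.10011001.00110101.01011111


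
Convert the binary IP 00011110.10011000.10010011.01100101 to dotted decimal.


00011110 = 30
10011000 = 152
10010011 = 147
01100101 = 101
IP: 30.152.147.101


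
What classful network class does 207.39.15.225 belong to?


First octet: 207
Binary: 11001111
110xxxxx -> Class C (192-223)
Class C, default mask 255.255.255.0 (/24)


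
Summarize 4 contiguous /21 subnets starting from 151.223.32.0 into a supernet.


Original prefix: /21
Number of subnets: 4 = 2^2
New prefix = 21 - 2 = 19
Supernet: 151.223.32.0/19


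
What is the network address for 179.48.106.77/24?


IP:   10110011.00110000.01101010.01001101
Mask: 11111111.11111111.11111111.00000000
AND operation:
Net:  10110011.00110000.01101010.00000000
Network: 179.48.106.0/24


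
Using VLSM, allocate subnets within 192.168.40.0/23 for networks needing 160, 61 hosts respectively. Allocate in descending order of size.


160 hosts -> /24 (254 usable): 192.168.40.0/24
61 hosts -> /26 (62 usable): 192.168.41.0/26
Allocation: 192.168.40.0/24 (160 hosts, 254 usable); 192.168.41.0/26 (61 hosts, 62 usable)


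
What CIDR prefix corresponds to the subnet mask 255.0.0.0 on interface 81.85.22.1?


Binary: 11111111.00000000.00000000.00000000
Count leading 1s
Prefix: /8


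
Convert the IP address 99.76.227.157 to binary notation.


99 = 01100011
76 = 01001100
227 = 11100011
157 = 10011101
Binary: 01100011.01001100.11100011.10011101


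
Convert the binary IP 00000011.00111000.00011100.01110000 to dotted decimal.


00000011 = 3
00111000 = 56
00011100 = 28
01110000 = 112
IP: 3.56.28.112


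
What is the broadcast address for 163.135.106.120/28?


Network: 163.135.106.112/28
Host bits = 4
Set all host bits to 1:
Broadcast: 163.135.106.127


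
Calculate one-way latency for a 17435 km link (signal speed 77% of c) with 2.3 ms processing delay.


Speed = 0.77 * 3e5 km/s = 231000 km/s
Propagation delay = 17435 / 231000 = 0.0755 s = 75.4762 ms
Processing delay = 2.3 ms
Total one-way latency = 77.7762 ms


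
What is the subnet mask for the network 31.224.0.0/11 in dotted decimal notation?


/11 means 11 network bits, 21 host bits
Binary: 11111111111000000000000000000000
Mask: 255.224.0.0


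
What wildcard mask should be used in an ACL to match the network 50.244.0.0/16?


Subnet mask: 255.255.0.0
Wildcard = 255.255.255.255 - subnet mask
255 - 255 = 0
255 - 255 = 0
255 - 0 = 255
255 - 0 = 255
Wildcard: 0.0.255.255


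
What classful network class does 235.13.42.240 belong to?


First octet: 235
Binary: 11101011
1110xxxx -> Class D (224-239)
Class D (multicast), default mask N/A


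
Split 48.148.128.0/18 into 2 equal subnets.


New prefix = 18 + 1 = 19
Each subnet has 8192 addresses
  48.148.128.0/19
  48.148.160.0/19
Subnets: 48.148.128.0/19, 48.148.160.0/19


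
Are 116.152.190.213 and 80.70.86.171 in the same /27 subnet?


Mask: 255.255.255.224
116.152.190.213 AND mask = 116.152.190.192
80.70.86.171 AND mask = 80.70.86.160
No, different subnets (116.152.190.192 vs 80.70.86.160)


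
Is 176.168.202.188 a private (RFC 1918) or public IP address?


RFC 1918 private ranges:
  10.0.0.0/8 (10.0.0.0 - 10.255.255.255)
  172.16.0.0/12 (172.16.0.0 - 172.31.255.255)
  192.168.0.0/16 (192.168.0.0 - 192.168.255.255)
Public (not in any RFC 1918 range)


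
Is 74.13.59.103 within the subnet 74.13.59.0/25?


Subnet network: 74.13.59.0
Test IP AND mask: 74.13.59.0
Yes, 74.13.59.103 is in 74.13.59.0/25


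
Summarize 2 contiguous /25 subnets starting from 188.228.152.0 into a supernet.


Original prefix: /25
Number of subnets: 2 = 2^1
New prefix = 25 - 1 = 24
Supernet: 188.228.152.0/24


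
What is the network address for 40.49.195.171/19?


IP:   00101000.00110001.11000011.10101011
Mask: 11111111.11111111.11100000.00000000
AND operation:
Net:  00101000.00110001.11000000.00000000
Network: 40.49.192.0/19


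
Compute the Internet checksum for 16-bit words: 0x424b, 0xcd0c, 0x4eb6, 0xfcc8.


Sum all words (with carry folding):
+ 0x424b = 0x424b
+ 0xcd0c = 0x0f58
+ 0x4eb6 = 0x5e0e
+ 0xfcc8 = 0x5ad7
One's complement: ~0x5ad7
Checksum = 0xa528


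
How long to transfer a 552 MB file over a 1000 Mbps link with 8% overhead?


Effective throughput = 1000 * (1 - 8/100) = 920 Mbps
File size in Mb = 552 * 8 = 4416 Mb
Time = 4416 / 920
Time = 4.8 seconds


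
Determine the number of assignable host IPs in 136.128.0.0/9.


Host bits = 32 - 9 = 23
Total addresses = 2^23 = 8388608
Usable = total - 2 (network and broadcast)
Usable hosts: 8388606


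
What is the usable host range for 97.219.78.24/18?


Network: 97.219.64.0
Broadcast: 97.219.127.255
First usable = network + 1
Last usable = broadcast - 1
Range: 97.219.64.1 to 97.219.127.254


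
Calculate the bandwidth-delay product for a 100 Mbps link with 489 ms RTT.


BDP = bandwidth * RTT
= 100 Mbps * 489 ms
= 100 * 1e6 * 489 / 1000 bits
= 48900000 bits
= 6112500 bytes
= 5969.2383 KB
BDP = 48900000 bits (6112500 bytes)


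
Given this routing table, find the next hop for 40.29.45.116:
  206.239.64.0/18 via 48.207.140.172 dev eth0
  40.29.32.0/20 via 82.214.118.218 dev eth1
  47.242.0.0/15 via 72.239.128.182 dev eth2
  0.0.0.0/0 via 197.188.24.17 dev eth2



Longest prefix match for 40.29.45.116:
  /18 206.239.64.0: no
  /20 40.29.32.0: MATCH
  /15 47.242.0.0: no
  /0 0.0.0.0: MATCH
Selected: next-hop 82.214.118.218 via eth1 (matched /20)


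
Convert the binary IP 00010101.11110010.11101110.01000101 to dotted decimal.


00010101 = 21
11110010 = 242
11101110 = 238
01000101 = 69
IP: 21.242.238.69


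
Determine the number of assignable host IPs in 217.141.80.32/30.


Host bits = 32 - 30 = 2
Total addresses = 2^2 = 4
Usable = total - 2 (network and broadcast)
Usable hosts: 2


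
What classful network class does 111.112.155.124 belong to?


First octet: 111
Binary: 01101111
0xxxxxxx -> Class A (1-126)
Class A, default mask 255.0.0.0 (/8)


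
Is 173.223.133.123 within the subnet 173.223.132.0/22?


Subnet network: 173.223.132.0
Test IP AND mask: 173.223.132.0
Yes, 173.223.133.123 is in 173.223.132.0/22


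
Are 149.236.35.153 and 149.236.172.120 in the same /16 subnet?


Mask: 255.255.0.0
149.236.35.153 AND mask = 149.236.0.0
149.236.172.120 AND mask = 149.236.0.0
Yes, same subnet (149.236.0.0)


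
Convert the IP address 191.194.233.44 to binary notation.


191 = 10111111
194 = 11000010
233 = 11101001
44 = 00101100
Binary: 10111111.11000010.11101001.00101100


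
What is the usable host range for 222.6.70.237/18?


Network: 222.6.64.0
Broadcast: 222.6.127.255
First usable = network + 1
Last usable = broadcast - 1
Range: 222.6.64.1 to 222.6.127.254


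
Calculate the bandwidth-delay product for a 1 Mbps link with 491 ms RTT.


BDP = bandwidth * RTT
= 1 Mbps * 491 ms
= 1 * 1e6 * 491 / 1000 bits
= 491000 bits
= 61375 bytes
= 59.9365 KB
BDP = 491000 bits (61375 bytes)


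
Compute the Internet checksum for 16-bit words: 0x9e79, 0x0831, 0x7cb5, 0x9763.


Sum all words (with carry folding):
+ 0x9e79 = 0x9e79
+ 0x0831 = 0xa6aa
+ 0x7cb5 = 0x2360
+ 0x9763 = 0xbac3
One's complement: ~0xbac3
Checksum = 0x453c
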